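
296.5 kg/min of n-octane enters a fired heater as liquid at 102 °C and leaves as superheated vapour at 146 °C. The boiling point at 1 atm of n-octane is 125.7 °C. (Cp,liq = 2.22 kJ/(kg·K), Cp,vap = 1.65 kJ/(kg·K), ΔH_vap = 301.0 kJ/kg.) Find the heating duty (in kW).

liquid 102→125.7 °C: 52.614 kJ/kg
vaporisation at 125.7 °C: 301 kJ/kg
vapour 125.7→146 °C: 33.495 kJ/kg
Δh = 52.614 + 301 + 33.495 = 387.11 kJ/kg
Q = ṁ·Δh = 296.5 kg/min × 387.11 kJ/kg = 114780 kJ/min
|Q| = 1913 kW

Q = 1910 kW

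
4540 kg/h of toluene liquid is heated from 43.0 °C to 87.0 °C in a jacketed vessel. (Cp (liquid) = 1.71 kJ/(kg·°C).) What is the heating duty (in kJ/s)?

Q = ṁ·Cp·ΔT = 4540 × 1.71 × (87.0 − 43.0) = 341590 kJ/h
Converting: 341590 / 3600 s = 94.886 kW

Q = 94.9 kJ/s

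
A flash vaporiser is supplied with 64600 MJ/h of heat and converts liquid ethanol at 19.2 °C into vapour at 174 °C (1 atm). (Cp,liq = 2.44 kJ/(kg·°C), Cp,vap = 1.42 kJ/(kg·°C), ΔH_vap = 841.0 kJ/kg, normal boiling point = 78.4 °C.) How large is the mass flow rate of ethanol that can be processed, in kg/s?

Δh = 2.44×(78.4−19.2) + 841.0 + 1.42×(174−78.4) = 1121.2 kJ/kg
Q = 64600 MJ/h = 17944 kJ/s = 17944 kJ/s
ṁ = Q/Δh = 17944 / 1121.2 = 16.005 kg/s

ṁ = 16.0 kg/s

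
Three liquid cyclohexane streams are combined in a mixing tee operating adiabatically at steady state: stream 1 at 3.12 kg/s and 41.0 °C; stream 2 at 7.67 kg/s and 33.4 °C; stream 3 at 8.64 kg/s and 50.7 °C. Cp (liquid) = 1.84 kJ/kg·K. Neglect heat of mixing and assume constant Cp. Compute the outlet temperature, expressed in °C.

T_out = 42.3 °C

Adiabatic, steady state ⇒ Σ ṁᵢCp,ᵢ(T_out − Tᵢ) = 0
T_out = Σ ṁᵢCp,ᵢTᵢ / Σ ṁᵢCp,ᵢ
      = 1512.7 / 35.751 = 42.313 °C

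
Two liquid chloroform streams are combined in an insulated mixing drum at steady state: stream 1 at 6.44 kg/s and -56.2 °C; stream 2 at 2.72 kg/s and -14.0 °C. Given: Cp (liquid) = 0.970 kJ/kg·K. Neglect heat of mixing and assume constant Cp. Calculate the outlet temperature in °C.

Adiabatic, steady state ⇒ Σ ṁᵢCp,ᵢ(T_out − Tᵢ) = 0
Σ ṁᵢCp,ᵢTᵢ = 6.44×0.970×-56.2 + 2.72×0.970×-14.0 = -388.01
Σ ṁᵢCp,ᵢ = 6.44×0.970 + 2.72×0.970 = 8.8852
T_out = -388.01 / 8.8852 = -43.669 °C

T_out = -43.7 °C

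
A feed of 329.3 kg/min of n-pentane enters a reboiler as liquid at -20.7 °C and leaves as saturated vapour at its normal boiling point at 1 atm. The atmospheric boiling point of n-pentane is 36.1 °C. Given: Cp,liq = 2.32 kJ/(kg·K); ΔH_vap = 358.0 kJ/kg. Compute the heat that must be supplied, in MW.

Q = 2.69 MW

liquid -20.7→36.1 °C: 131.78 kJ/kg
vaporisation at 36.1 °C: 358 kJ/kg
Δh = 131.78 + 358 = 489.78 kJ/kg
Q = ṁ·Δh = 329.3 kg/min × 489.78 kJ/kg = 161280 kJ/min
|Q| = 2688.1 kW = 2.6881 MW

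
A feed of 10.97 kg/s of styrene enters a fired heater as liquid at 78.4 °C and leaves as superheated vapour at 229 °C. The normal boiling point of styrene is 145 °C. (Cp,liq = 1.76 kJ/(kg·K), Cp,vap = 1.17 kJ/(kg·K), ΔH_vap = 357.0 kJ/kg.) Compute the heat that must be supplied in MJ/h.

liquid 78.4→145 °C: 117.22 kJ/kg
vaporisation at 145 °C: 357 kJ/kg
vapour 145→229 °C: 98.28 kJ/kg
Δh = 117.22 + 357 + 98.28 = 572.5 kJ/kg
Q = ṁ·Δh = 10.97 kg/s × 572.5 kJ/kg = 6280.3 kJ/s
|Q| = 6280.3 kW = 22609 MJ/h

Q = 22600 MJ/h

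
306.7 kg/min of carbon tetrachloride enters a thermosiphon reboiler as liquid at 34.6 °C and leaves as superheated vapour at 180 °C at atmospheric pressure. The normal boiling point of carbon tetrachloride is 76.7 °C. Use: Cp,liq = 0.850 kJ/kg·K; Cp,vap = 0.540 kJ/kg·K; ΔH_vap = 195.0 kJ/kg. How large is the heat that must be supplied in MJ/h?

liquid 34.6→76.7 °C: 35.785 kJ/kg
vaporisation at 76.7 °C: 195 kJ/kg
vapour 76.7→180 °C: 55.782 kJ/kg
Δh = 35.785 + 195 + 55.782 = 286.57 kJ/kg
Q = ṁ·Δh = 306.7 kg/min × 286.57 kJ/kg = 87890 kJ/min
|Q| = 1464.8 kW = 5273.4 MJ/h

Q = 5270 MJ/h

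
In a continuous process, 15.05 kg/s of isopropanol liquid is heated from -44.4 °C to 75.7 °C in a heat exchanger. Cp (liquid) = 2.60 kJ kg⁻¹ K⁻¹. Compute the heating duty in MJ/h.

Q = 16900 MJ/h

Q = ṁ·Cp·ΔT = 15.05 × 2.60 × (75.7 − -44.4) = 4699.5 kJ/s
Heating duty = 16918 MJ/h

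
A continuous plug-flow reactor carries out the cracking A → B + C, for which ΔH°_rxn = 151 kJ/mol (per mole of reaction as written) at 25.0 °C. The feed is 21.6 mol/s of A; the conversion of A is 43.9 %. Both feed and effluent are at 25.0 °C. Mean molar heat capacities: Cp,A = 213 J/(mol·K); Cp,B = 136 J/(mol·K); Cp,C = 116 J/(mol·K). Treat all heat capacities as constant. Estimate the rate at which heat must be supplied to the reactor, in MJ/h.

Q_in = 5150 MJ/h

Extent of reaction ξ = 0.439 × 21.6 = 9.4824 mol/s
Reaction term: ξ·ΔH°_rxn = 9.4824 × 151 = 1431.8 kJ/s
Q = ΔH = 1431.8 kJ/s = 1431.8 kW
Heat supplied = 5154.6 MJ/h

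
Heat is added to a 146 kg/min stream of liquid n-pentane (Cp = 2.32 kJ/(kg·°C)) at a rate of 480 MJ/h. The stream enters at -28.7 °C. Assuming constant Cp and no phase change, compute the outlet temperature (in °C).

T_out = -5.08 °C

Q = 480 MJ/h = 8000 kJ/min
ΔT = Q/(ṁ·Cp) = 8000/(146×2.32) = 23.618 K
T_out = -28.7 + 23.618 = -5.0817 °C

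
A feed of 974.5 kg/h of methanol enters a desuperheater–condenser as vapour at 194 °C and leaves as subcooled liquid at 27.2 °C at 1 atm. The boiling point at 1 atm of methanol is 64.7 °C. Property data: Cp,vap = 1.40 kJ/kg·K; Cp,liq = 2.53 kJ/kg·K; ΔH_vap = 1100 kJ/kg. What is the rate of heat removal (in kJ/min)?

vapour 194→64.7 °C: -181.02 kJ/kg
condensation at 64.7 °C: -1100 kJ/kg
liquid 64.7→27.2 °C: -94.875 kJ/kg
Δh = -181.02 + -1100 + -94.875 = -1375.9 kJ/kg
Q = ṁ·Δh = 974.5 kg/h × -1375.9 kJ/kg = -1.3408e+06 kJ/h
|Q| = 372.45 kW = 22347 kJ/min

Q_c = 22300 kJ/min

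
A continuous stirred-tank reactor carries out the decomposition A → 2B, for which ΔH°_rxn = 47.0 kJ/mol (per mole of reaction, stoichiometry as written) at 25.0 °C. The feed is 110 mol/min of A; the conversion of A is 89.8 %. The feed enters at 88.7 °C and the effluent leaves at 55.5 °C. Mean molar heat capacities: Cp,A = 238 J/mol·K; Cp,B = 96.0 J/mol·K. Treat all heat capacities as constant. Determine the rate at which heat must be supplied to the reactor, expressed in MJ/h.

Extent of reaction ξ = 0.898 × 110 = 98.78 mol/min
Reaction term: ξ·ΔH°_rxn = 98.78 × 47.0 = 4642.7 kJ/min
Sensible, feed 88.7→25 °C: -1667.7 kJ/min
Outlet flows (mol/min): A 11.22, B 197.56
Sensible, products 25→55.5 °C: 659.9 kJ/min
Q = ΔH = 3634.9 kJ/min = 60.582 kW
Heat supplied = 218.09 MJ/h

Q_in = 218 MJ/h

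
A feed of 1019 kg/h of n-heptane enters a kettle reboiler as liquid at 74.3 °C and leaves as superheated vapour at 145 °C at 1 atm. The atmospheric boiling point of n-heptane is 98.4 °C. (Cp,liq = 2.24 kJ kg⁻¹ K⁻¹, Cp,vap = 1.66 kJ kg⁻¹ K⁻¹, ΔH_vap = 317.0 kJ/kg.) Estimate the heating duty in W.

liquid 74.3→98.4 °C: 53.984 kJ/kg
vaporisation at 98.4 °C: 317 kJ/kg
vapour 98.4→145 °C: 77.356 kJ/kg
Δh = 53.984 + 317 + 77.356 = 448.34 kJ/kg
Q = ṁ·Δh = 1019 kg/h × 448.34 kJ/kg = 456860 kJ/h
|Q| = 126.91 kW = 126910 W

Q = 127000 W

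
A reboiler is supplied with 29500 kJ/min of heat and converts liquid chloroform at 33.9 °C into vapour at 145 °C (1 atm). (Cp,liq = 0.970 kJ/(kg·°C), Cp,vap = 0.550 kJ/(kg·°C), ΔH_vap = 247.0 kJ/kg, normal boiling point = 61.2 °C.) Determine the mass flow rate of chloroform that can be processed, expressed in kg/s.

ṁ = 1.54 kg/s

Δh = 0.970×(61.2−33.9) + 247.0 + 0.550×(145−61.2) = 319.57 kJ/kg
Q = 29500 kJ/min = 491.67 kJ/s = 491.67 kJ/s
ṁ = Q/Δh = 491.67 / 319.57 = 1.5385 kg/s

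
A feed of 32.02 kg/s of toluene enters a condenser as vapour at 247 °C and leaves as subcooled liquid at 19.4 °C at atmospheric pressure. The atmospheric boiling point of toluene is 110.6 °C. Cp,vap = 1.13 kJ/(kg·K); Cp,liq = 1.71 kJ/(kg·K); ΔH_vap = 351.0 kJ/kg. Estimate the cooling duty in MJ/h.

vapour 247→110.6 °C: -154.13 kJ/kg
condensation at 110.6 °C: -351 kJ/kg
liquid 110.6→19.4 °C: -155.95 kJ/kg
Δh = -154.13 + -351 + -155.95 = -661.08 kJ/kg
Q = ṁ·Δh = 32.02 kg/s × -661.08 kJ/kg = -21168 kJ/s
|Q| = 21168 kW = 76204 MJ/h

Q_c = 76200 MJ/h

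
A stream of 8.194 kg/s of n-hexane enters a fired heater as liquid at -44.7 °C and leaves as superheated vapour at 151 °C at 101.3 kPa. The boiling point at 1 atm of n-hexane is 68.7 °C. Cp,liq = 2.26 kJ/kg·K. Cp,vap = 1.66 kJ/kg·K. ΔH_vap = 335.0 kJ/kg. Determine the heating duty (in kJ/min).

liquid -44.7→68.7 °C: 256.28 kJ/kg
vaporisation at 68.7 °C: 335 kJ/kg
vapour 68.7→151 °C: 136.62 kJ/kg
Δh = 256.28 + 335 + 136.62 = 727.9 kJ/kg
Q = ṁ·Δh = 8.194 kg/s × 727.9 kJ/kg = 5964.4 kJ/s
|Q| = 5964.4 kW = 357870 kJ/min

Q = 358000 kJ/min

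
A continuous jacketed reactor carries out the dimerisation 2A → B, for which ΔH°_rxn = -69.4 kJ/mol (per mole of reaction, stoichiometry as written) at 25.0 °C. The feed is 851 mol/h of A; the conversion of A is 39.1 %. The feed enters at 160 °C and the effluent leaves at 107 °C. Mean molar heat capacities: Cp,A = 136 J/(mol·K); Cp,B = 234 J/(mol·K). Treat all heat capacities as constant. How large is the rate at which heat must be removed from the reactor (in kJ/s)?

Q_out = 5.06 kJ/s

Extent of reaction ξ = 0.391 × 851 / 2 = 166.37 mol/h
Reaction term: ξ·ΔH°_rxn = 166.37 × -69.4 = -11546 kJ/h
Sensible, feed 160→25 °C: -15624 kJ/h
Outlet flows (mol/h): A 518.26, B 166.37
Sensible, products 25→107 °C: 8971.9 kJ/h
Q = ΔH = -18199 kJ/h = -5.0551 kW
Heat removed = 5.0551 kJ/s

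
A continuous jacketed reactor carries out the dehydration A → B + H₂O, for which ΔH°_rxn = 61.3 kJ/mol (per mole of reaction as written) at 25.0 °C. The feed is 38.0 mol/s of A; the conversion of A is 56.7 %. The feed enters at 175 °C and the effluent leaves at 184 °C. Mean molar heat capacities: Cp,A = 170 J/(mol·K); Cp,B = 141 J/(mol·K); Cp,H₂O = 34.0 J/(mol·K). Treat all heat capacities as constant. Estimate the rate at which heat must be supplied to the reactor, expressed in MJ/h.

Q_in = 5030 MJ/h

Extent of reaction ξ = 0.567 × 38.0 = 21.546 mol/s
Reaction term: ξ·ΔH°_rxn = 21.546 × 61.3 = 1320.8 kJ/s
Sensible, feed 175→25 °C: -969 kJ/s
Outlet flows (mol/s): A 16.454, B 21.546, H₂O 21.546
Sensible, products 25→184 °C: 1044.3 kJ/s
Q = ΔH = 1396 kJ/s = 1396 kW
Heat supplied = 5025.7 MJ/h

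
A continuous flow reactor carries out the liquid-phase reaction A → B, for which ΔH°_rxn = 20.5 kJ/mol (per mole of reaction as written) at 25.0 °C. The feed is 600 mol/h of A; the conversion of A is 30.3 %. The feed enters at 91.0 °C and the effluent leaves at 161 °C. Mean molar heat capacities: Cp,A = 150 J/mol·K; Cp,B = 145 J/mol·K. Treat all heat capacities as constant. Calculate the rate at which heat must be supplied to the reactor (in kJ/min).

Extent of reaction ξ = 0.303 × 600 = 181.8 mol/h
Reaction term: ξ·ΔH°_rxn = 181.8 × 20.5 = 3726.9 kJ/h
Sensible, feed 91.0→25 °C: -5940 kJ/h
Outlet flows (mol/h): A 418.2, B 181.8
Sensible, products 25→161 °C: 12116 kJ/h
Q = ΔH = 9903.3 kJ/h = 2.7509 kW
Heat supplied = 165.05 kJ/min

Q_in = 165 kJ/min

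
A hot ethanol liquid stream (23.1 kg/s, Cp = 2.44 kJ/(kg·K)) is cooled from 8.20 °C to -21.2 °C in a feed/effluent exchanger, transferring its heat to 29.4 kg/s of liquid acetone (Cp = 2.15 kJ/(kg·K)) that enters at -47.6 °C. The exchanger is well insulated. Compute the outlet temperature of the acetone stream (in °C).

Heat released by hot stream: Q = 23.1 × 2.44 × (8.20 − -21.2) = 1657.1 kJ/s
Energy balance on cold side (adiabatic exchanger): Q = ṁ_c·Cp_c·(T_c,out − T_c,in)
T_c,out = -47.6 + 1657.1/(29.4 × 2.15) = -21.384 °C

T_c,out = -21.4 °C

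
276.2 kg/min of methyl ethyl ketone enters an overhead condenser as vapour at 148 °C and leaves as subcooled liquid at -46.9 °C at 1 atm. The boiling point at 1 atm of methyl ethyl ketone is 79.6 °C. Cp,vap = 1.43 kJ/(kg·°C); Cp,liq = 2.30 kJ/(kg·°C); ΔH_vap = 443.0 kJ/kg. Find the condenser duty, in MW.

Q_c = 3.83 MW

vapour 148→79.6 °C: -97.812 kJ/kg
condensation at 79.6 °C: -443 kJ/kg
liquid 79.6→-46.9 °C: -290.95 kJ/kg
Δh = -97.812 + -443 + -290.95 = -831.76 kJ/kg
Q = ṁ·Δh = 276.2 kg/min × -831.76 kJ/kg = -229730 kJ/min
|Q| = 3828.9 kW = 3.8289 MW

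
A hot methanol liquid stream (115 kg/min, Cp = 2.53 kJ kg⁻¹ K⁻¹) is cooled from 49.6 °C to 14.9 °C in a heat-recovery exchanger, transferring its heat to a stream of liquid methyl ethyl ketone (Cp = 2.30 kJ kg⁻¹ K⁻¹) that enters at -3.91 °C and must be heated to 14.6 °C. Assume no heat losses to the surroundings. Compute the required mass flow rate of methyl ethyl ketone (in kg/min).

ṁ_c = 237 kg/min

Heat released by hot stream: Q = 115 × 2.53 × (49.6 − 14.9) = 10096 kJ/min
Energy balance on cold side (adiabatic exchanger): Q = ṁ_c·Cp_c·(T_c,out − T_c,in)
ṁ_c = 10096 / [2.30 × (14.6 − -3.91)] = 237.14 kg/min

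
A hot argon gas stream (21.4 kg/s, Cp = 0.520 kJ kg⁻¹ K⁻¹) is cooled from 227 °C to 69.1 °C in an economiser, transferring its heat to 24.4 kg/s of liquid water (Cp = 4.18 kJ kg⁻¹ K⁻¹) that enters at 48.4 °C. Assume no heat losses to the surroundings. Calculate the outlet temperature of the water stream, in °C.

T_c,out = 65.6 °C

Heat released by hot stream: Q = 21.4 × 0.520 × (227 − 69.1) = 1757.1 kJ/s
Energy balance on cold side (adiabatic exchanger): Q = ṁ_c·Cp_c·(T_c,out − T_c,in)
T_c,out = 48.4 + 1757.1/(24.4 × 4.18) = 65.628 °C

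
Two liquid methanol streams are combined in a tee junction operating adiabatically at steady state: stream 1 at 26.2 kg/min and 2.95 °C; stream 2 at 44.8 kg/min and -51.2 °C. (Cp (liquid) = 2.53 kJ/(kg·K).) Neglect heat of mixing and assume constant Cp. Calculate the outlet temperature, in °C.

No heat crosses the boundary, so H_out = H_in.
Σ ṁᵢCp,ᵢTᵢ = 26.2×2.53×2.95 + 44.8×2.53×-51.2 = -5607.7
Σ ṁᵢCp,ᵢ = 26.2×2.53 + 44.8×2.53 = 179.63
T_out = -5607.7 / 179.63 = -31.218 °C

T_out = -31.2 °C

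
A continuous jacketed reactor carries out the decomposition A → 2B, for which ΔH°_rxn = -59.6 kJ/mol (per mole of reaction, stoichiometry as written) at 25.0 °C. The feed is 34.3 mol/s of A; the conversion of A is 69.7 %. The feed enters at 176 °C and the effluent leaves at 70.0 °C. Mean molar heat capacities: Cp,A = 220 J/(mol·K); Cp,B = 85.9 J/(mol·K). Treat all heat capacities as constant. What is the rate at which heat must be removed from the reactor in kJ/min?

Extent of reaction ξ = 0.697 × 34.3 = 23.907 mol/s
Reaction term: ξ·ΔH°_rxn = 23.907 × -59.6 = -1424.9 kJ/s
Sensible, feed 176→25 °C: -1139.4 kJ/s
Outlet flows (mol/s): A 10.393, B 47.814
Sensible, products 25→70.0 °C: 287.72 kJ/s
Q = ΔH = -2276.6 kJ/s = -2276.6 kW
Heat removed = 136600 kJ/min

Q_out = 137000 kJ/min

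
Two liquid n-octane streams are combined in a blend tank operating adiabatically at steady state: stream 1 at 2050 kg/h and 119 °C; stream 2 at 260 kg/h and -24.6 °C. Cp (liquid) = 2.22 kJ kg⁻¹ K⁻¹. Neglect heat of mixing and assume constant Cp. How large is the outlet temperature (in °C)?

T_out = 103 °C

Energy balance with Q = 0: Σ ṁᵢCp,ᵢ(T_out − Tᵢ) = 0
T_out = Σ ṁᵢCp,ᵢTᵢ / Σ ṁᵢCp,ᵢ
      = 527370 / 5128.2 = 102.84 °C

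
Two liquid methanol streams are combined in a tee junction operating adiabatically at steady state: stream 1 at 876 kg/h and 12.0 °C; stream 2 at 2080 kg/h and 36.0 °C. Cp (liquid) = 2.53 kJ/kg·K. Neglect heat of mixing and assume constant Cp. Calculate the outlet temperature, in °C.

T_out = 28.9 °C

No heat crosses the boundary, so H_out = H_in.
T_out = Σ ṁᵢCp,ᵢTᵢ / Σ ṁᵢCp,ᵢ
      = 216040 / 7478.7 = 28.888 °C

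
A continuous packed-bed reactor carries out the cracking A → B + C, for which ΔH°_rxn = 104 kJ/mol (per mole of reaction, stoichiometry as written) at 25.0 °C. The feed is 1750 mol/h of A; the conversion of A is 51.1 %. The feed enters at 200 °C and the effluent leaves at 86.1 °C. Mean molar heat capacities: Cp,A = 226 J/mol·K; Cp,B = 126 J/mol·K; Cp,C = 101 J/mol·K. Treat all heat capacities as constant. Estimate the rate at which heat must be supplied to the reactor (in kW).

Extent of reaction ξ = 0.511 × 1750 = 894.25 mol/h
Reaction term: ξ·ΔH°_rxn = 894.25 × 104 = 93002 kJ/h
Sensible, feed 200→25 °C: -69212 kJ/h
Outlet flows (mol/h): A 855.75, B 894.25, C 894.25
Sensible, products 25→86.1 °C: 24220 kJ/h
Q = ΔH = 48009 kJ/h = 13.336 kW
Heat supplied = 13.336 kW

Q_in = 13.3 kW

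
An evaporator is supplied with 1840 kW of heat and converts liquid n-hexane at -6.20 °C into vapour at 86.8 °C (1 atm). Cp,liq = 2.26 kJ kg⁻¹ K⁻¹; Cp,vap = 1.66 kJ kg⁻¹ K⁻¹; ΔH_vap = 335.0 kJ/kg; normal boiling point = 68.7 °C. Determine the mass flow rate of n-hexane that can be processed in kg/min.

ṁ = 207 kg/min

Δh = 2.26×(68.7−-6.20) + 335.0 + 1.66×(86.8−68.7) = 534.32 kJ/kg
Q = 1840 kW = 1840 kJ/s = 110400 kJ/min
ṁ = Q/Δh = 110400 / 534.32 = 206.62 kg/min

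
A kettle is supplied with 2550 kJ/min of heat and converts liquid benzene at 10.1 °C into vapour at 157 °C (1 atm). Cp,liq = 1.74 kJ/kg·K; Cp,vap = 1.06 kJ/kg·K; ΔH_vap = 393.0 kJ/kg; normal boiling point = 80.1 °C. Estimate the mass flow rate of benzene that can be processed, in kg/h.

Δh = 1.74×(80.1−10.1) + 393.0 + 1.06×(157−80.1) = 596.31 kJ/kg
Q = 2550 kJ/min = 42.5 kJ/s = 153000 kJ/h
ṁ = Q/Δh = 153000 / 596.31 = 256.58 kg/h

ṁ = 257 kg/h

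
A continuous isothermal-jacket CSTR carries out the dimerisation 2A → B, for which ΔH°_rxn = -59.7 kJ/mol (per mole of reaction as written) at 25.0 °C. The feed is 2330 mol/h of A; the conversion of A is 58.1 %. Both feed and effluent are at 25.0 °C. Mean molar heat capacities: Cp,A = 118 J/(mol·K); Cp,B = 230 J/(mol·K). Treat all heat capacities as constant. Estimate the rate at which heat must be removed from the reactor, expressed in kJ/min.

Extent of reaction ξ = 0.581 × 2330 / 2 = 676.87 mol/h
Reaction term: ξ·ΔH°_rxn = 676.87 × -59.7 = -40409 kJ/h
Q = ΔH = -40409 kJ/h = -11.225 kW
Heat removed = 673.48 kJ/min

Q_out = 673 kJ/min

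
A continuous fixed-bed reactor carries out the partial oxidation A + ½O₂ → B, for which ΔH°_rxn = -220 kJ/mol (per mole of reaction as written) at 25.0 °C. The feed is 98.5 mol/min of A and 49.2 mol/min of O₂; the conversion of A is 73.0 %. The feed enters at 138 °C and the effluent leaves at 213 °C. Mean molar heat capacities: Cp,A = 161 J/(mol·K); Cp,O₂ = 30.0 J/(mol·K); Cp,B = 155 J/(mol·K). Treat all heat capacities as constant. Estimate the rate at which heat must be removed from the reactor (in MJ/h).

Extent of reaction ξ = 0.730 × 98.5 = 71.905 mol/min
Reaction term: ξ·ΔH°_rxn = 71.905 × -220 = -15819 kJ/min
Sensible, feed 138→25 °C: -1958.8 kJ/min
Outlet flows (mol/min): A 26.595, O₂ 13.248, B 71.905
Sensible, products 25→213 °C: 2975 kJ/min
Q = ΔH = -14803 kJ/min = -246.71 kW
Heat removed = 888.17 MJ/h

Q_out = 888 MJ/h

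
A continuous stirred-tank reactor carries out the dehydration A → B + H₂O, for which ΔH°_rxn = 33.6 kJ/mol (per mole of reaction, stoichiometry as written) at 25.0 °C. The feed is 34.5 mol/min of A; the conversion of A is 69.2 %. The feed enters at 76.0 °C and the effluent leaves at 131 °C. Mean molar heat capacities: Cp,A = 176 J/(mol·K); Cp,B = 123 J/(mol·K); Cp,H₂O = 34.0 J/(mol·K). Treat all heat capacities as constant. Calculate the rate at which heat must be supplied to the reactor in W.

Extent of reaction ξ = 0.692 × 34.5 = 23.874 mol/min
Reaction term: ξ·ΔH°_rxn = 23.874 × 33.6 = 802.17 kJ/min
Sensible, feed 76.0→25 °C: -309.67 kJ/min
Outlet flows (mol/min): A 10.626, B 23.874, H₂O 23.874
Sensible, products 25→131 °C: 595.55 kJ/min
Q = ΔH = 1088 kJ/min = 18.134 kW
Heat supplied = 18134 W

Q_in = 18100 W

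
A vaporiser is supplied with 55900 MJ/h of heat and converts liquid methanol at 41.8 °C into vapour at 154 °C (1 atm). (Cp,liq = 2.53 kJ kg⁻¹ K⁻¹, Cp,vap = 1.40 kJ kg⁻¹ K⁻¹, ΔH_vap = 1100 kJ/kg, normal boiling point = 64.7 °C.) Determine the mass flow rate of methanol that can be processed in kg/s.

Δh = 2.53×(64.7−41.8) + 1100 + 1.40×(154−64.7) = 1283 kJ/kg
Q = 55900 MJ/h = 15528 kJ/s = 15528 kJ/s
ṁ = Q/Δh = 15528 / 1283 = 12.103 kg/s

ṁ = 12.1 kg/s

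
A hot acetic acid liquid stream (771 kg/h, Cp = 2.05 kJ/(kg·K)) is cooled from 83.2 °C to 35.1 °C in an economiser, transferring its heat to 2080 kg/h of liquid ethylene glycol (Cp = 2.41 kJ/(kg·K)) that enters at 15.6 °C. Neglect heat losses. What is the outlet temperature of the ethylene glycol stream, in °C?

Heat released by hot stream: Q = 771 × 2.05 × (83.2 − 35.1) = 76024 kJ/h
Energy balance on cold side (adiabatic exchanger): Q = ṁ_c·Cp_c·(T_c,out − T_c,in)
T_c,out = 15.6 + 76024/(2080 × 2.41) = 30.766 °C

T_c,out = 30.8 °C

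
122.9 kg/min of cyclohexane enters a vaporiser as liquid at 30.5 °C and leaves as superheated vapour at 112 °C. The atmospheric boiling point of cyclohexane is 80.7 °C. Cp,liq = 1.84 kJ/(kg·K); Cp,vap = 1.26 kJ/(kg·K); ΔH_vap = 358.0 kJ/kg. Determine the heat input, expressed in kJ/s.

liquid 30.5→80.7 °C: 92.368 kJ/kg
vaporisation at 80.7 °C: 358 kJ/kg
vapour 80.7→112 °C: 39.438 kJ/kg
Δh = 92.368 + 358 + 39.438 = 489.81 kJ/kg
Q = ṁ·Δh = 122.9 kg/min × 489.81 kJ/kg = 60197 kJ/min
|Q| = 1003.3 kW

Q = 1000 kJ/s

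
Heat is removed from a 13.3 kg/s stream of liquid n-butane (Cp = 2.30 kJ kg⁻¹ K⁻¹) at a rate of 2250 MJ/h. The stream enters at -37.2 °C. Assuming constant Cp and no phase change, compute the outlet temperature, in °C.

T_out = -57.6 °C

Q = 2250 MJ/h = 625 kJ/s
ΔT = Q/(ṁ·Cp) = 625/(13.3×2.30) = 20.432 K
T_out = -37.2 − 20.432 = -57.632 °C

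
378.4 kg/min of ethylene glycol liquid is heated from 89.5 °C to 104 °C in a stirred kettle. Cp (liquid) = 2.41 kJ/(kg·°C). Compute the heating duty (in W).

Q = ṁ·Cp·ΔT = 378.4 × 2.41 × (104 − 89.5) = 13223 kJ/min
Converting: 13223 / 60 s = 220.39 kW
Heating duty = 220390 W

Q = 220000 W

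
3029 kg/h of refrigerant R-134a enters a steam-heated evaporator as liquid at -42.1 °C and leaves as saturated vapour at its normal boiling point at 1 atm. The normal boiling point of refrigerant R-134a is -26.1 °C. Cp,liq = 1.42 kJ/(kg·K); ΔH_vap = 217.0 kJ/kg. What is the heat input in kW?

liquid -42.1→-26.1 °C: 22.72 kJ/kg
vaporisation at -26.1 °C: 217 kJ/kg
Δh = 22.72 + 217 = 239.72 kJ/kg
Q = ṁ·Δh = 3029 kg/h × 239.72 kJ/kg = 726110 kJ/h
|Q| = 201.7 kW

Q = 202 kW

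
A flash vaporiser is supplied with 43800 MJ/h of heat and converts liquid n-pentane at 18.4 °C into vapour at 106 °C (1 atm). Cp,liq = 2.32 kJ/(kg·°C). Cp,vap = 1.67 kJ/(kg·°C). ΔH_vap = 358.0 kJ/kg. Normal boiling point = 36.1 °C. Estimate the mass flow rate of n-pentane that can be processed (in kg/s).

ṁ = 23.6 kg/s

Δh = 2.32×(36.1−18.4) + 358.0 + 1.67×(106−36.1) = 515.8 kJ/kg
Q = 43800 MJ/h = 12167 kJ/s = 12167 kJ/s
ṁ = Q/Δh = 12167 / 515.8 = 23.588 kg/s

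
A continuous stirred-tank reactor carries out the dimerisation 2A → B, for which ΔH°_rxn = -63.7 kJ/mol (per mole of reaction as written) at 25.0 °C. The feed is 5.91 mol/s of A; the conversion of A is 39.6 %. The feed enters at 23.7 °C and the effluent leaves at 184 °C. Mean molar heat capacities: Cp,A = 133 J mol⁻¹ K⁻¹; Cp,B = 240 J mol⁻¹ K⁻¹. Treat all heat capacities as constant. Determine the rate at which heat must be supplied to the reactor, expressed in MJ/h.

Q_in = 168 MJ/h

Extent of reaction ξ = 0.396 × 5.91 / 2 = 1.1702 mol/s
Reaction term: ξ·ΔH°_rxn = 1.1702 × -63.7 = -74.54 kJ/s
Sensible, feed 23.7→25 °C: 1.0218 kJ/s
Outlet flows (mol/s): A 3.5696, B 1.1702
Sensible, products 25→184 °C: 120.14 kJ/s
Q = ΔH = 46.623 kJ/s = 46.623 kW
Heat supplied = 167.84 MJ/h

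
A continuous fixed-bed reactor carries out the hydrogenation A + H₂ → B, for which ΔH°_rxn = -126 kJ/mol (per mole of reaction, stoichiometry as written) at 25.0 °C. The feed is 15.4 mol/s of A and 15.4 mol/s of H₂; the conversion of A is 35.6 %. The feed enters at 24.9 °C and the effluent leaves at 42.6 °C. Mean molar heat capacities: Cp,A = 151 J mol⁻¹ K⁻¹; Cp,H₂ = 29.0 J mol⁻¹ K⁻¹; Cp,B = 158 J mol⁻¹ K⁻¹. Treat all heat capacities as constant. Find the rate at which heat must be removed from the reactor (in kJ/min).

Q_out = 38600 kJ/min

Extent of reaction ξ = 0.356 × 15.4 = 5.4824 mol/s
Reaction term: ξ·ΔH°_rxn = 5.4824 × -126 = -690.78 kJ/s
Sensible, feed 24.9→25 °C: 0.2772 kJ/s
Outlet flows (mol/s): A 9.9176, H₂ 9.9176, B 5.4824
Sensible, products 25→42.6 °C: 46.664 kJ/s
Q = ΔH = -643.84 kJ/s = -643.84 kW
Heat removed = 38630 kJ/min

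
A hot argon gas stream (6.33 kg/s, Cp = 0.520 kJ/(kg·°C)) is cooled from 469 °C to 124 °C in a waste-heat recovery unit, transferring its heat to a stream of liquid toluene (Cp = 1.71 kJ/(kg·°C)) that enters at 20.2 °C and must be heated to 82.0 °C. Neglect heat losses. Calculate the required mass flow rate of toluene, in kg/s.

Heat released by hot stream: Q = 6.33 × 0.520 × (469 − 124) = 1135.6 kJ/s
Energy balance on cold side (adiabatic exchanger): Q = ṁ_c·Cp_c·(T_c,out − T_c,in)
ṁ_c = 1135.6 / [1.71 × (82.0 − 20.2)] = 10.746 kg/s

ṁ_c = 10.7 kg/s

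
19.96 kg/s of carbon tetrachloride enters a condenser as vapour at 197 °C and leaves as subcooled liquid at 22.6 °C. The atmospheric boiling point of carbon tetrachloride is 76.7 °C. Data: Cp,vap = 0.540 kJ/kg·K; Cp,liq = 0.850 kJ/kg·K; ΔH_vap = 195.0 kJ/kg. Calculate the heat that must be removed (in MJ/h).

Q_c = 22000 MJ/h

vapour 197→76.7 °C: -64.962 kJ/kg
condensation at 76.7 °C: -195 kJ/kg
liquid 76.7→22.6 °C: -45.985 kJ/kg
Δh = -64.962 + -195 + -45.985 = -305.95 kJ/kg
Q = ṁ·Δh = 19.96 kg/s × -305.95 kJ/kg = -6106.7 kJ/s
|Q| = 6106.7 kW = 21984 MJ/h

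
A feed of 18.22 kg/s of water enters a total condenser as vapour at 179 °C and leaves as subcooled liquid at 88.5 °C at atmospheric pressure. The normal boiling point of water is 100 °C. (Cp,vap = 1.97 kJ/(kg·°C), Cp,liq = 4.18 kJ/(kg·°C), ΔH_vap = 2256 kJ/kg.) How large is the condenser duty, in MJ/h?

vapour 179→100 °C: -155.63 kJ/kg
condensation at 100 °C: -2256 kJ/kg
liquid 100→88.5 °C: -48.07 kJ/kg
Δh = -155.63 + -2256 + -48.07 = -2459.7 kJ/kg
Q = ṁ·Δh = 18.22 kg/s × -2459.7 kJ/kg = -44816 kJ/s
|Q| = 44816 kW = 161340 MJ/h

Q_c = 161000 MJ/h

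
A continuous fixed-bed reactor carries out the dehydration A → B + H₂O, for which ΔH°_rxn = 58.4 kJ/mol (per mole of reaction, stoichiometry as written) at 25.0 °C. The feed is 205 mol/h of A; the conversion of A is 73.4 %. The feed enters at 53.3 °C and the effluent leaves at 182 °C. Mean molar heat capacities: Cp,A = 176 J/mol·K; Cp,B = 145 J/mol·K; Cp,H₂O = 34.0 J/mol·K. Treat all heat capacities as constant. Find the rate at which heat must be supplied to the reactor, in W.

Extent of reaction ξ = 0.734 × 205 = 150.47 mol/h
Reaction term: ξ·ΔH°_rxn = 150.47 × 58.4 = 8787.4 kJ/h
Sensible, feed 53.3→25 °C: -1021.1 kJ/h
Outlet flows (mol/h): A 54.53, B 150.47, H₂O 150.47
Sensible, products 25→182 °C: 5735.4 kJ/h
Q = ΔH = 13502 kJ/h = 3.7505 kW
Heat supplied = 3750.5 W

Q_in = 3750 W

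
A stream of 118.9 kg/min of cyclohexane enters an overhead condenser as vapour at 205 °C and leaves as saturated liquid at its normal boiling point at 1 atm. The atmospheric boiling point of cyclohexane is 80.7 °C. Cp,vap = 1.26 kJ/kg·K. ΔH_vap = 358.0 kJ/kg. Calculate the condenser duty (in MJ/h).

Q_c = 3670 MJ/h

vapour 205→80.7 °C: -156.62 kJ/kg
condensation at 80.7 °C: -358 kJ/kg
Δh = -156.62 + -358 = -514.62 kJ/kg
Q = ṁ·Δh = 118.9 kg/min × -514.62 kJ/kg = -61188 kJ/min
|Q| = 1019.8 kW = 3671.3 MJ/h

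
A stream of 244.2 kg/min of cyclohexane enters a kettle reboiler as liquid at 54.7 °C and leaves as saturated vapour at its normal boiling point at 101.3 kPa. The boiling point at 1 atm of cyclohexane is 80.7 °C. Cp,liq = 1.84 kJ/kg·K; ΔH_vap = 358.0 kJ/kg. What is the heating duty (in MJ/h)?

Q = 5950 MJ/h

liquid 54.7→80.7 °C: 47.84 kJ/kg
vaporisation at 80.7 °C: 358 kJ/kg
Δh = 47.84 + 358 = 405.84 kJ/kg
Q = ṁ·Δh = 244.2 kg/min × 405.84 kJ/kg = 99106 kJ/min
|Q| = 1651.8 kW = 5946.4 MJ/h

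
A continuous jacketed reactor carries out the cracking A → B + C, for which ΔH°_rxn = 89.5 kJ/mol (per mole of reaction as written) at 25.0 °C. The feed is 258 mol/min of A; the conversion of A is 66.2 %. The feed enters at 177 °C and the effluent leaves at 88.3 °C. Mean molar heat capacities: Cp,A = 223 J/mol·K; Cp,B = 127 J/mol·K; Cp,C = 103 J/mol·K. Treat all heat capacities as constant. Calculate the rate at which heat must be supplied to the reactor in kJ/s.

Q_in = 171 kJ/s

Extent of reaction ξ = 0.662 × 258 = 170.8 mol/min
Reaction term: ξ·ΔH°_rxn = 170.8 × 89.5 = 15286 kJ/min
Sensible, feed 177→25 °C: -8745.2 kJ/min
Outlet flows (mol/min): A 87.204, B 170.8, C 170.8
Sensible, products 25→88.3 °C: 3717.6 kJ/min
Q = ΔH = 10259 kJ/min = 170.98 kW
Heat supplied = 170.98 kJ/s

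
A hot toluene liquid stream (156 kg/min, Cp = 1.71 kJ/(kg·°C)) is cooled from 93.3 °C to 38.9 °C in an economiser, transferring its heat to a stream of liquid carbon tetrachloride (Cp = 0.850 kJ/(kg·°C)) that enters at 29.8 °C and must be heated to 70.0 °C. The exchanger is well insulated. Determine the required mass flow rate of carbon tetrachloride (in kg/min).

Heat released by hot stream: Q = 156 × 1.71 × (93.3 − 38.9) = 14512 kJ/min
Energy balance on cold side (adiabatic exchanger): Q = ṁ_c·Cp_c·(T_c,out − T_c,in)
ṁ_c = 14512 / [0.850 × (70.0 − 29.8)] = 424.69 kg/min

ṁ_c = 425 kg/min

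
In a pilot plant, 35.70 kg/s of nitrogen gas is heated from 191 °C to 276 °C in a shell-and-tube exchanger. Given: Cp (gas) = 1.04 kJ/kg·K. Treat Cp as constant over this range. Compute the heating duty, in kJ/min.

Q = 189000 kJ/min

Q = ṁ·Cp·ΔT = 35.70 × 1.04 × (276 − 191) = 3155.9 kJ/s
Heating duty = 189350 kJ/min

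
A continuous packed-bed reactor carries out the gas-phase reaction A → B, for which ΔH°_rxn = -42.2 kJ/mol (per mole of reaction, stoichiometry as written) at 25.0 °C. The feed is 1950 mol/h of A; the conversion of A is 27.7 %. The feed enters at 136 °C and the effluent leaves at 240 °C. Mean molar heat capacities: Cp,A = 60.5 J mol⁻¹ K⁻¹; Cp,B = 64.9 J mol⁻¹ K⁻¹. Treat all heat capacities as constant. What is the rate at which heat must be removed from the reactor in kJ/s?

Extent of reaction ξ = 0.277 × 1950 = 540.15 mol/h
Reaction term: ξ·ΔH°_rxn = 540.15 × -42.2 = -22794 kJ/h
Sensible, feed 136→25 °C: -13095 kJ/h
Outlet flows (mol/h): A 1409.8, B 540.15
Sensible, products 25→240 °C: 25876 kJ/h
Q = ΔH = -10014 kJ/h = -2.7817 kW
Heat removed = 2.7817 kJ/s

Q_out = 2.78 kJ/s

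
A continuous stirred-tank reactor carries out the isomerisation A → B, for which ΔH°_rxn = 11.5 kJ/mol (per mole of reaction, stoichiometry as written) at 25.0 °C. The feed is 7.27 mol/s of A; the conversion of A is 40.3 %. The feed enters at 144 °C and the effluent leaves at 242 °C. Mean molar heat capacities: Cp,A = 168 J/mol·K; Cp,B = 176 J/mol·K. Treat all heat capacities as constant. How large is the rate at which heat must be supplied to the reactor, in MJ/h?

Q_in = 571 MJ/h

Extent of reaction ξ = 0.403 × 7.27 = 2.9298 mol/s
Reaction term: ξ·ΔH°_rxn = 2.9298 × 11.5 = 33.693 kJ/s
Sensible, feed 144→25 °C: -145.34 kJ/s
Outlet flows (mol/s): A 4.3402, B 2.9298
Sensible, products 25→242 °C: 270.12 kJ/s
Q = ΔH = 158.47 kJ/s = 158.47 kW
Heat supplied = 570.5 MJ/h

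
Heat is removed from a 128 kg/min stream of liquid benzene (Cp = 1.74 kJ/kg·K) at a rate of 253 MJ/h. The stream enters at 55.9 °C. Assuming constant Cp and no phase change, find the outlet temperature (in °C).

Q = 253 MJ/h = 4216.7 kJ/min
ΔT = Q/(ṁ·Cp) = 4216.7/(128×1.74) = 18.933 K
T_out = 55.9 − 18.933 = 36.967 °C

T_out = 37.0 °C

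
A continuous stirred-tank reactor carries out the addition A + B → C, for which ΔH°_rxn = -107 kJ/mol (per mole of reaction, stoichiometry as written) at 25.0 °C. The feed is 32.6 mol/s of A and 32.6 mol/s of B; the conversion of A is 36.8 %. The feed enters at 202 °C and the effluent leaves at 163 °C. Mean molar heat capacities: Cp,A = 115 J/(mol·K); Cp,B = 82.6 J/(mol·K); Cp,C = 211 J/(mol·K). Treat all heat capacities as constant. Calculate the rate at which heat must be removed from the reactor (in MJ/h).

Q_out = 5450 MJ/h

Extent of reaction ξ = 0.368 × 32.6 = 11.997 mol/s
Reaction term: ξ·ΔH°_rxn = 11.997 × -107 = -1283.7 kJ/s
Sensible, feed 202→25 °C: -1140.2 kJ/s
Outlet flows (mol/s): A 20.603, B 20.603, C 11.997
Sensible, products 25→163 °C: 911.15 kJ/s
Q = ΔH = -1512.7 kJ/s = -1512.7 kW
Heat removed = 5445.7 MJ/h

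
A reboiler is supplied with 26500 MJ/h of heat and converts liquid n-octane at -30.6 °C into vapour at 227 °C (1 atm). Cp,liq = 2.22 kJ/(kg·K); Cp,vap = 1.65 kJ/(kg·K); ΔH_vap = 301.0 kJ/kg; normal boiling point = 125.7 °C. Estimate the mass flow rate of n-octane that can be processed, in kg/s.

Δh = 2.22×(125.7−-30.6) + 301.0 + 1.65×(227−125.7) = 815.13 kJ/kg
Q = 26500 MJ/h = 7361.1 kJ/s = 7361.1 kJ/s
ṁ = Q/Δh = 7361.1 / 815.13 = 9.0306 kg/s

ṁ = 9.03 kg/s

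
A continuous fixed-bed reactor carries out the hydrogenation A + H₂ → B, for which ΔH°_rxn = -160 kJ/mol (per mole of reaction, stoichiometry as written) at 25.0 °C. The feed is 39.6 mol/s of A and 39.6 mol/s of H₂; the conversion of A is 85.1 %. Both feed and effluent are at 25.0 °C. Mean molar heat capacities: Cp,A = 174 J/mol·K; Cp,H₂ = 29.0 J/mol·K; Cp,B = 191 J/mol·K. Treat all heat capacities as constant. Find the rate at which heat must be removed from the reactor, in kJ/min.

Extent of reaction ξ = 0.851 × 39.6 = 33.7 mol/s
Reaction term: ξ·ΔH°_rxn = 33.7 × -160 = -5391.9 kJ/s
Q = ΔH = -5391.9 kJ/s = -5391.9 kW
Heat removed = 323520 kJ/min

Q_out = 324000 kJ/min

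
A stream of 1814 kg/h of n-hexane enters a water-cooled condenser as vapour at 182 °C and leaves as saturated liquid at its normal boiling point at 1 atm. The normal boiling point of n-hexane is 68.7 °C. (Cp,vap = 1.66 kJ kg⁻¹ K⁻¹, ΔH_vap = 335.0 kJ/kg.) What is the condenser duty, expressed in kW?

Q_c = 264 kW

vapour 182→68.7 °C: -188.08 kJ/kg
condensation at 68.7 °C: -335 kJ/kg
Δh = -188.08 + -335 = -523.08 kJ/kg
Q = ṁ·Δh = 1814 kg/h × -523.08 kJ/kg = -948860 kJ/h
|Q| = 263.57 kW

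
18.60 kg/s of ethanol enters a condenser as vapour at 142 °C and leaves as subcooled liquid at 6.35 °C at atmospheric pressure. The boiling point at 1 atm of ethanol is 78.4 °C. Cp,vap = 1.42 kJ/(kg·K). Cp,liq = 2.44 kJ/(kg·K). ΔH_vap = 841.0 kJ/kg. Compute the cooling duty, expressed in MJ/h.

Q_c = 74100 MJ/h

vapour 142→78.4 °C: -90.312 kJ/kg
condensation at 78.4 °C: -841 kJ/kg
liquid 78.4→6.35 °C: -175.8 kJ/kg
Δh = -90.312 + -841 + -175.8 = -1107.1 kJ/kg
Q = ṁ·Δh = 18.60 kg/s × -1107.1 kJ/kg = -20592 kJ/s
|Q| = 20592 kW = 74132 MJ/h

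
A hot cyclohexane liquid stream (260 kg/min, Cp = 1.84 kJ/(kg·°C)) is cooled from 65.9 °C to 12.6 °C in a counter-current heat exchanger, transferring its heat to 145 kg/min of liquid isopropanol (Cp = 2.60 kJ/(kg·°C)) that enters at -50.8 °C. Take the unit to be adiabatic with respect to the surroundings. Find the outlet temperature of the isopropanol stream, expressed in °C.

T_c,out = 16.8 °C

Heat released by hot stream: Q = 260 × 1.84 × (65.9 − 12.6) = 25499 kJ/min
Energy balance on cold side (adiabatic exchanger): Q = ṁ_c·Cp_c·(T_c,out − T_c,in)
T_c,out = -50.8 + 25499/(145 × 2.60) = 16.836 °C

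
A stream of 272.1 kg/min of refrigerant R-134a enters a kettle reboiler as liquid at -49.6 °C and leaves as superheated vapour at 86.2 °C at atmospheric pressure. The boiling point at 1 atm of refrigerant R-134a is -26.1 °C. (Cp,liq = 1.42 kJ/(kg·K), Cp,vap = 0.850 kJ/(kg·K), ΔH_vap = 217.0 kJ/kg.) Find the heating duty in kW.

Q = 1570 kW

liquid -49.6→-26.1 °C: 33.37 kJ/kg
vaporisation at -26.1 °C: 217 kJ/kg
vapour -26.1→86.2 °C: 95.455 kJ/kg
Δh = 33.37 + 217 + 95.455 = 345.82 kJ/kg
Q = ṁ·Δh = 272.1 kg/min × 345.82 kJ/kg = 94099 kJ/min
|Q| = 1568.3 kW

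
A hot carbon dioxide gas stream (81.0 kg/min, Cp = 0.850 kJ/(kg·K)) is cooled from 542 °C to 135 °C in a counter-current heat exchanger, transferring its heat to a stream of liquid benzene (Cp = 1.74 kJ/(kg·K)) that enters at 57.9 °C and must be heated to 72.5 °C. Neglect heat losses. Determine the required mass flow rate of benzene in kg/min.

ṁ_c = 1100 kg/min

Heat released by hot stream: Q = 81.0 × 0.850 × (542 − 135) = 28022 kJ/min
Energy balance on cold side (adiabatic exchanger): Q = ṁ_c·Cp_c·(T_c,out − T_c,in)
ṁ_c = 28022 / [1.74 × (72.5 − 57.9)] = 1103.1 kg/min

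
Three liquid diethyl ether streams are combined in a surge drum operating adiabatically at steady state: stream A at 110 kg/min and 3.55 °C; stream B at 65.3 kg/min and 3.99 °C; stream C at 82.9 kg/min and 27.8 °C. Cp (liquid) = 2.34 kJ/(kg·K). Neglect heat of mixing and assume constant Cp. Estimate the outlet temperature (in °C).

T_out = 11.4 °C

No heat crosses the boundary, so H_out = H_in.
T_out = Σ ṁᵢCp,ᵢTᵢ / Σ ṁᵢCp,ᵢ
      = 6916.3 / 604.19 = 11.447 °C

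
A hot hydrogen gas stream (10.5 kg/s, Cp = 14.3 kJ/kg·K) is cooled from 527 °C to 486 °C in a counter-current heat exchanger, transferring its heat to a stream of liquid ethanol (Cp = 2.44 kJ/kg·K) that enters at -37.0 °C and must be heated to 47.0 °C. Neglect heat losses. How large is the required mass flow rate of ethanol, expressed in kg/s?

Heat released by hot stream: Q = 10.5 × 14.3 × (527 − 486) = 6156.2 kJ/s
Energy balance on cold side (adiabatic exchanger): Q = ṁ_c·Cp_c·(T_c,out − T_c,in)
ṁ_c = 6156.2 / [2.44 × (47.0 − -37.0)] = 30.036 kg/s

ṁ_c = 30.0 kg/s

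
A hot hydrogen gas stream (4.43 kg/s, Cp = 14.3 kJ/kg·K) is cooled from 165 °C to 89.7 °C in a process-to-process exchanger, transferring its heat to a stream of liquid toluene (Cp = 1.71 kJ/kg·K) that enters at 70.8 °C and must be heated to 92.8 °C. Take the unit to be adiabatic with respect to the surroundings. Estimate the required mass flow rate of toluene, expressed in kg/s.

Heat released by hot stream: Q = 4.43 × 14.3 × (165 − 89.7) = 4770.2 kJ/s
Energy balance on cold side (adiabatic exchanger): Q = ṁ_c·Cp_c·(T_c,out − T_c,in)
ṁ_c = 4770.2 / [1.71 × (92.8 − 70.8)] = 126.8 kg/s

ṁ_c = 127 kg/s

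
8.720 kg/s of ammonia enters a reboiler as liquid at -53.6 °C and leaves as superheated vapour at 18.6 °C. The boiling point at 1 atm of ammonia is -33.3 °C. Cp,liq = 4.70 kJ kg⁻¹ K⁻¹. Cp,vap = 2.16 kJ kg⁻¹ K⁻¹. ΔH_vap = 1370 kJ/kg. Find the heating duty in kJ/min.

Q = 825000 kJ/min

liquid -53.6→-33.3 °C: 95.41 kJ/kg
vaporisation at -33.3 °C: 1370 kJ/kg
vapour -33.3→18.6 °C: 112.1 kJ/kg
Δh = 95.41 + 1370 + 112.1 = 1577.5 kJ/kg
Q = ṁ·Δh = 8.720 kg/s × 1577.5 kJ/kg = 13756 kJ/s
|Q| = 13756 kW = 825360 kJ/min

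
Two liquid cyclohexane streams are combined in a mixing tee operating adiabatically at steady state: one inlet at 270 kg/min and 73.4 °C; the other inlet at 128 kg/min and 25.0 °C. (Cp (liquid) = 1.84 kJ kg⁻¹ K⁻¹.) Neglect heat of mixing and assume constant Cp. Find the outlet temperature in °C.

No heat crosses the boundary, so H_out = H_in.
Σ ṁᵢCp,ᵢTᵢ = 270×1.84×73.4 + 128×1.84×25.0 = 42353
Σ ṁᵢCp,ᵢ = 270×1.84 + 128×1.84 = 732.32
T_out = 42353 / 732.32 = 57.834 °C

T_out = 57.8 °C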